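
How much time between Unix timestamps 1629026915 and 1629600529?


573614 seconds (159.3 hours / 6.64 days)

Difference = 1629600529 - 1629026915 = 573614 seconds
In hours: 573614 / 3600 ≈ 159.3
In days: 573614 / 86400 ≈ 6.64


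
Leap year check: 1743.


Rules: divisible by 4 AND (not by 100 OR by 400)
1743 ÷ 4 = 435 remainder 3 → not divisible by 4
Not divisible by 4 → not a leap year

No


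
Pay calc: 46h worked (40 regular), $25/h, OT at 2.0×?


Regular: 40h × $25 = $1000.00
Overtime: 46 - 40 = 6h
OT pay: 6h × $25 × 2.0 = $300.00
Total = $1000.00 + $300.00 = $1300.00

$1300.00


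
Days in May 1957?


Month: May (month 5)
May has 31 days

31 days


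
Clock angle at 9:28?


116.0°

Hour hand = 9×30 + 28×0.5 = 284.0°
Minute hand = 28×6 = 168°
Difference = |284.0 - 168| = 116.0°


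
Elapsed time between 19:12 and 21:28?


End time in minutes: 21×60 + 28 = 1288
Start time in minutes: 19×60 + 12 = 1152
Difference = 1288 - 1152 = 136 minutes
= 2 hours 16 minutes

2h 16m


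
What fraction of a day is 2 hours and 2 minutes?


0.0847 (8.47%)

Total minutes: 2×60 + 2 = 122
Day = 24×60 = 1440 minutes
Fraction = 122/1440 ≈ 0.0847
As a percentage: 122/1440 × 100 ≈ 8.47%


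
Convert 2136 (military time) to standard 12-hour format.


9:36 PM

Hour: 21
21 - 12 = 9 → PM


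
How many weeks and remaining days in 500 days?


Weeks: 500 ÷ 7 = 71 remainder 3

71 weeks 3 days


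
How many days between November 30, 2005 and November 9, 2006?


From November 30, 2005 to November 9, 2006
Rest of November 2005: 30 - 30 = 0
Full months: December 31, January 31, February 2006 28, March 31, April 30, May 31, June 30, July 31, August 31, September 30, October 31
Days into November 2006: 9
Total = 0 + 31 + 31 + 28 + 31 + 30 + 31 + 30 + 31 + 31 + 30 + 31 + 9 = 344 days

344 days


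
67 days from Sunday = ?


Thursday

Start: Sunday (index 6)
(6 + 67) mod 7
= 73 mod 7
= 3
Index 3 → Thursday


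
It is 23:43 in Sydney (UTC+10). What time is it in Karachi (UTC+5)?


Time difference = UTC+5 - UTC+10 = -5 hours
New hour = (23 -5) mod 24
= 18 mod 24 = 18
Minutes unchanged → 18:43

18:43


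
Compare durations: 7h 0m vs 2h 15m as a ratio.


28:9 (3.11)

Duration 1: 420 minutes
Duration 2: 135 minutes
Ratio = 420:135
GCD = 15
Simplified = 28:9
As a decimal: 28/9 ≈ 3.11


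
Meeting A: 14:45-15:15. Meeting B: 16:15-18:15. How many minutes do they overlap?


0 minutes

Meeting A: 885-915 (in minutes from midnight)
Meeting B: 975-1095
Overlap start = max(885, 975) = 975
Overlap end = min(915, 1095) = 915
Overlap = max(0, 915 - 975) = 0 min


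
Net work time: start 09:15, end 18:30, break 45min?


8h 30m (510 minutes)

Total time = (18×60+30) - (9×60+15)
= 1110 - 555 = 555 min
Minus break: 555 - 45 = 510 min
= 8h 30m


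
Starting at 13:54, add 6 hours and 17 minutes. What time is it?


20:11

Start: 834 minutes from midnight
Add: 377 minutes
Total: 1211 minutes
Hours: 1211 ÷ 60 = 20 remainder 11


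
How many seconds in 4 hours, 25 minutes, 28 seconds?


Hours: 4 × 3600 = 14400
Minutes: 25 × 60 = 1500
Seconds: 28
Total = 14400 + 1500 + 28 = 15928

15928 seconds


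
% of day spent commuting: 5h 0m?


20.8%

Time: 300 minutes
Day: 1440 minutes
Percentage = (300/1440) × 100 ≈ 20.8%


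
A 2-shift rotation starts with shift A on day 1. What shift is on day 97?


Shift A

Shifts: A, B
Start: A (index 0)
Day 97: (0 + 97 - 1) mod 2
= 96 mod 2
= 0
Index 0 → shift A


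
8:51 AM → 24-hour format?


Input: 8:51 AM
AM hour stays: 8

08:51


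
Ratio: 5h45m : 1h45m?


23:7 (3.29)

Duration 1: 345 minutes
Duration 2: 105 minutes
Ratio = 345:105
GCD = 15
Simplified = 23:7
As a decimal: 23/7 ≈ 3.29


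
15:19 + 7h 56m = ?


23:15

Start: 919 minutes from midnight
Add: 476 minutes
Total: 1395 minutes
Hours: 1395 ÷ 60 = 23 remainder 15


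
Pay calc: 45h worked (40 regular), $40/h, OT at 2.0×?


Regular: 40h × $40 = $1600.00
Overtime: 45 - 40 = 5h
OT pay: 5h × $40 × 2.0 = $400.00
Total = $1600.00 + $400.00 = $2000.00

$2000.00


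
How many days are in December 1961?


Month: December (month 12)
December has 31 days

31 days


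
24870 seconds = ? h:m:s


Hours: 24870 ÷ 3600 = 6 remainder 3270
Minutes: 3270 ÷ 60 = 54 remainder 30
Seconds: 30

6h 54m 30s


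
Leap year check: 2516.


Yes

Rules: divisible by 4 AND (not by 100 OR by 400)
2516 ÷ 4 = 629 exactly → divisible by 4
2516 ÷ 100 = 25 remainder 16 → not divisible by 100
Divisible by 4 but not by 100 → leap year


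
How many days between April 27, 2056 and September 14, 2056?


From April 27, 2056 to September 14, 2056
Rest of April 2056: 30 - 27 = 3
Full months: May 31, June 30, July 31, August 31
Days into September 2056: 14
Total = 3 + 31 + 30 + 31 + 31 + 14 = 140 days

140 days


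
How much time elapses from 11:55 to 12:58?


1h 3m

End time in minutes: 12×60 + 58 = 778
Start time in minutes: 11×60 + 55 = 715
Difference = 778 - 715 = 63 minutes
= 1 hours 3 minutes


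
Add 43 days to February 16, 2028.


March 30, 2028

Start: February 16, 2028
Add 43 days
February 16 → March 1: 29 - 16 + 1 = 14 days (43 - 14 = 29 left)
March 1 + 29 = March 30, 2028


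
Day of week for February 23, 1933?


Zeller's congruence:
q=23, m=14, k=32, j=19
h = (23 + ⌊13×15/5⌋ + 32 + ⌊32/4⌋ + ⌊19/4⌋ - 2×19) mod 7
= (23 + 39 + 32 + 8 + 4 - 38) mod 7
= 68 mod 7 = 5
h=5 → Thursday

Thursday


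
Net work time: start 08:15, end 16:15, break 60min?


7h 0m (420 minutes)

Total time = (16×60+15) - (8×60+15)
= 975 - 495 = 480 min
Minus break: 480 - 60 = 420 min
= 7h 0m


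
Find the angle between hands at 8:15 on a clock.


157.5°

Hour hand = 8×30 + 15×0.5 = 247.5°
Minute hand = 15×6 = 90°
Difference = |247.5 - 90| = 157.5°


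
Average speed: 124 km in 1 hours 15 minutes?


Distance: 124 km
Time: 1h 15m = 75 min = 75/60 = 5/4 hours
Speed = 124 ÷ (5/4) = 124 × 4 / 5 = 496/5 = 99.2 km/h

99.2 km/h


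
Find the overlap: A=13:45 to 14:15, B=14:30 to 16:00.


Meeting A: 825-855 (in minutes from midnight)
Meeting B: 870-960
Overlap start = max(825, 870) = 870
Overlap end = min(855, 960) = 855
Overlap = max(0, 855 - 870) = 0 min

0 minutes


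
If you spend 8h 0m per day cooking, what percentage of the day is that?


33.3%

Time: 480 minutes
Day: 1440 minutes
Percentage = (480/1440) × 100 ≈ 33.3%


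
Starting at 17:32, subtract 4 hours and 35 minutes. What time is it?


12:57

Start: 1052 minutes from midnight
Subtract: 275 minutes
Remaining: 1052 - 275 = 777
Hours: 12, Minutes: 57


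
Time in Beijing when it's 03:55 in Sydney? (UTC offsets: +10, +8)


01:55

Time difference = UTC+8 - UTC+10 = -2 hours
New hour = (3 -2) mod 24
= 1 mod 24 = 1
Minutes unchanged → 01:55


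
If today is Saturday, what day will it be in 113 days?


Start: Saturday (index 5)
(5 + 113) mod 7
= 118 mod 7
= 6
Index 6 → Sunday

Sunday


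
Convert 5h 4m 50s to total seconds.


Hours: 5 × 3600 = 18000
Minutes: 4 × 60 = 240
Seconds: 50
Total = 18000 + 240 + 50 = 18290

18290 seconds


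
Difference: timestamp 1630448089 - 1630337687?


110402 seconds (30.7 hours / 1.28 days)

Difference = 1630448089 - 1630337687 = 110402 seconds
In hours: 110402 / 3600 ≈ 30.7
In days: 110402 / 86400 ≈ 1.28


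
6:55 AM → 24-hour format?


06:55

Input: 6:55 AM
AM hour stays: 6


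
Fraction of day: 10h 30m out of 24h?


Total minutes: 10×60 + 30 = 630
Day = 24×60 = 1440 minutes
Fraction = 630/1440 = 0.4375
As a percentage: 630/1440 × 100 = 43.75%

0.4375 (43.75%)


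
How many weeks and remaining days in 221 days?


31 weeks 4 days

Weeks: 221 ÷ 7 = 31 remainder 4


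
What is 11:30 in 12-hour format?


Hour: 11
11 < 12 → AM

11:30 AM


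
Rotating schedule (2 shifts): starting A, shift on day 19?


Shift A

Shifts: A, B
Start: A (index 0)
Day 19: (0 + 19 - 1) mod 2
= 18 mod 2
= 0
Index 0 → shift A


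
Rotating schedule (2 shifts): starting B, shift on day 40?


Shifts: A, B
Start: B (index 1)
Day 40: (1 + 40 - 1) mod 2
= 40 mod 2
= 0
Index 0 → shift A

Shift A


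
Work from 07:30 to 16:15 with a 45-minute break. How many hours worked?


8h 0m (480 minutes)

Total time = (16×60+15) - (7×60+30)
= 975 - 450 = 525 min
Minus break: 525 - 45 = 480 min
= 8h 0m


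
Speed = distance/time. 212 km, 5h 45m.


Distance: 212 km
Time: 5h 45m = 345 min = 345/60 = 23/4 hours
Speed = 212 ÷ (23/4) = 212 × 4 / 23 = 848/23 ≈ 36.9 km/h

36.9 km/h


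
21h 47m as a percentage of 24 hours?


Total minutes: 21×60 + 47 = 1307
Day = 24×60 = 1440 minutes
Fraction = 1307/1440 ≈ 0.9076
As a percentage: 1307/1440 × 100 ≈ 90.76%

0.9076 (90.76%)


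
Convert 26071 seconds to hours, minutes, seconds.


7h 14m 31s

Hours: 26071 ÷ 3600 = 7 remainder 871
Minutes: 871 ÷ 60 = 14 remainder 31
Seconds: 31


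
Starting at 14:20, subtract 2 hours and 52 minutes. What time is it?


11:28

Start: 860 minutes from midnight
Subtract: 172 minutes
Remaining: 860 - 172 = 688
Hours: 11, Minutes: 28


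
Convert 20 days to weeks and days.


2 weeks 6 days

Weeks: 20 ÷ 7 = 2 remainder 6


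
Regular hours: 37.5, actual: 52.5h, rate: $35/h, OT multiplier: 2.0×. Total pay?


$2362.50

Regular: 37.5h × $35 = $1312.50
Overtime: 52.5 - 37.5 = 15.0h
OT pay: 15.0h × $35 × 2.0 = $1050.00
Total = $1312.50 + $1050.00 = $2362.50


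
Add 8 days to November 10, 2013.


Start: November 10, 2013
Add 8 days
November 10 + 8 = November 18, 2013

November 18, 2013


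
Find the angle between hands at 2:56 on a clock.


112.0°

Hour hand = 2×30 + 56×0.5 = 88.0°
Minute hand = 56×6 = 336°
Difference = |88.0 - 336| = 248.0°
Since > 180°: 360 - 248.0 = 112.0°


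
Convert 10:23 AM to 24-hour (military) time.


Input: 10:23 AM
AM hour stays: 10

10:23


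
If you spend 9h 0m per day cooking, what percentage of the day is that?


Time: 540 minutes
Day: 1440 minutes
Percentage = (540/1440) × 100 = 37.5%

37.5%


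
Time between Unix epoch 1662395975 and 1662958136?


562161 seconds (156.2 hours / 6.51 days)

Difference = 1662958136 - 1662395975 = 562161 seconds
In hours: 562161 / 3600 ≈ 156.2
In days: 562161 / 86400 ≈ 6.51


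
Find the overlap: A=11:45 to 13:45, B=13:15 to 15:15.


30 minutes

Meeting A: 705-825 (in minutes from midnight)
Meeting B: 795-915
Overlap start = max(705, 795) = 795
Overlap end = min(825, 915) = 825
Overlap = max(0, 825 - 795) = 30 min


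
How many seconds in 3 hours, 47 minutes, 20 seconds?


13640 seconds

Hours: 3 × 3600 = 10800
Minutes: 47 × 60 = 2820
Seconds: 20
Total = 10800 + 2820 + 20 = 13640


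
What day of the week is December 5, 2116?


Saturday

Zeller's congruence:
q=5, m=12, k=16, j=21
h = (5 + ⌊13×13/5⌋ + 16 + ⌊16/4⌋ + ⌊21/4⌋ - 2×21) mod 7
= (5 + 33 + 16 + 4 + 5 - 42) mod 7
= 21 mod 7 = 0
h=0 → Saturday


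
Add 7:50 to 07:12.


Start: 432 minutes from midnight
Add: 470 minutes
Total: 902 minutes
Hours: 902 ÷ 60 = 15 remainder 2

15:02


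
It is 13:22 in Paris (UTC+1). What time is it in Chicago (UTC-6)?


Time difference = UTC-6 - UTC+1 = -7 hours
New hour = (13 -7) mod 24
= 6 mod 24 = 6
Minutes unchanged → 06:22

06:22


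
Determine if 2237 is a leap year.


No

Rules: divisible by 4 AND (not by 100 OR by 400)
2237 ÷ 4 = 559 remainder 1 → not divisible by 4
Not divisible by 4 → not a leap year


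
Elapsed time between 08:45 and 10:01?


1h 16m

End time in minutes: 10×60 + 1 = 601
Start time in minutes: 8×60 + 45 = 525
Difference = 601 - 525 = 76 minutes
= 1 hours 16 minutes


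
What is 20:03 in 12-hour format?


Hour: 20
20 - 12 = 8 → PM

8:03 PM


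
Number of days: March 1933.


Month: March (month 3)
March has 31 days

31 days


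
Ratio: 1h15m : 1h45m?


Duration 1: 75 minutes
Duration 2: 105 minutes
Ratio = 75:105
GCD = 15
Simplified = 5:7
As a decimal: 5/7 ≈ 0.71

5:7 (0.71)


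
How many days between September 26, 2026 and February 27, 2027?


From September 26, 2026 to February 27, 2027
Rest of September 2026: 30 - 26 = 4
Full months: October 31, November 30, December 31, January 31
Days into February 2027: 27
Total = 4 + 31 + 30 + 31 + 31 + 27 = 154 days

154 days


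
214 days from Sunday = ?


Start: Sunday (index 6)
(6 + 214) mod 7
= 220 mod 7
= 3
Index 3 → Thursday

Thursday


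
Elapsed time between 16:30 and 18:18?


1h 48m

End time in minutes: 18×60 + 18 = 1098
Start time in minutes: 16×60 + 30 = 990
Difference = 1098 - 990 = 108 minutes
= 1 hours 48 minutes


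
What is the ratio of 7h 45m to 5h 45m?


Duration 1: 465 minutes
Duration 2: 345 minutes
Ratio = 465:345
GCD = 15
Simplified = 31:23
As a decimal: 31/23 ≈ 1.35

31:23 (1.35)


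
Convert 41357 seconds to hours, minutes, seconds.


Hours: 41357 ÷ 3600 = 11 remainder 1757
Minutes: 1757 ÷ 60 = 29 remainder 17
Seconds: 17

11h 29m 17s


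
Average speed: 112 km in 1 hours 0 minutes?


112.0 km/h

Distance: 112 km
Time: 1 hours
Speed = 112 / 1 = 112.0 km/h


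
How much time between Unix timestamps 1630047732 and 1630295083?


247351 seconds (68.7 hours / 2.86 days)

Difference = 1630295083 - 1630047732 = 247351 seconds
In hours: 247351 / 3600 ≈ 68.7
In days: 247351 / 86400 ≈ 2.86


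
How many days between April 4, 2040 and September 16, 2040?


From April 4, 2040 to September 16, 2040
Rest of April 2040: 30 - 4 = 26
Full months: May 31, June 30, July 31, August 31
Days into September 2040: 16
Total = 26 + 31 + 30 + 31 + 31 + 16 = 165 days

165 days


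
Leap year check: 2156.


Rules: divisible by 4 AND (not by 100 OR by 400)
2156 ÷ 4 = 539 exactly → divisible by 4
2156 ÷ 100 = 21 remainder 56 → not divisible by 100
Divisible by 4 but not by 100 → leap year

Yes


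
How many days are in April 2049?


Month: April (month 4)
April has 30 days

30 days


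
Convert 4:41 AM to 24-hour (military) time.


Input: 4:41 AM
AM hour stays: 4

04:41


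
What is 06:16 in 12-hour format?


6:16 AM

Hour: 6
6 < 12 → AM


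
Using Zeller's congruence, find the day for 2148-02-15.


Thursday

Zeller's congruence:
q=15, m=14, k=47, j=21
h = (15 + ⌊13×15/5⌋ + 47 + ⌊47/4⌋ + ⌊21/4⌋ - 2×21) mod 7
= (15 + 39 + 47 + 11 + 5 - 42) mod 7
= 75 mod 7 = 5
h=5 → Thursday


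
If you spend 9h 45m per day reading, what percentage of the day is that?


Time: 585 minutes
Day: 1440 minutes
Percentage = (585/1440) × 100 ≈ 40.6%

40.6%


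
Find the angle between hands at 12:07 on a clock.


Hour hand (12 ≡ 0 on the dial): 0×30 + 7×0.5 = 3.5°
Minute hand = 7×6 = 42°
Difference = |3.5 - 42| = 38.5°

38.5°


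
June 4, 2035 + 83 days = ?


August 26, 2035

Start: June 4, 2035
Add 83 days
June 4 → July 1: 30 - 4 + 1 = 27 days (83 - 27 = 56 left)
July 1 → August 1: 31 - 1 + 1 = 31 days (56 - 31 = 25 left)
August 1 + 25 = August 26, 2035


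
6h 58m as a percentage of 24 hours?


Total minutes: 6×60 + 58 = 418
Day = 24×60 = 1440 minutes
Fraction = 418/1440 ≈ 0.2903
As a percentage: 418/1440 × 100 ≈ 29.03%

0.2903 (29.03%)


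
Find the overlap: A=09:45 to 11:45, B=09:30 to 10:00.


Meeting A: 585-705 (in minutes from midnight)
Meeting B: 570-600
Overlap start = max(585, 570) = 585
Overlap end = min(705, 600) = 600
Overlap = max(0, 600 - 585) = 15 min

15 minutes


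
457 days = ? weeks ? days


Weeks: 457 ÷ 7 = 65 remainder 2

65 weeks 2 days


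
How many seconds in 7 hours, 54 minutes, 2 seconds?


28442 seconds

Hours: 7 × 3600 = 25200
Minutes: 54 × 60 = 3240
Seconds: 2
Total = 25200 + 3240 + 2 = 28442


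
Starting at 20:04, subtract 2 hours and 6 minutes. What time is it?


Start: 1204 minutes from midnight
Subtract: 126 minutes
Remaining: 1204 - 126 = 1078
Hours: 17, Minutes: 58

17:58


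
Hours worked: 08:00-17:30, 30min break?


9h 0m (540 minutes)

Total time = (17×60+30) - (8×60+0)
= 1050 - 480 = 570 min
Minus break: 570 - 30 = 540 min
= 9h 0m


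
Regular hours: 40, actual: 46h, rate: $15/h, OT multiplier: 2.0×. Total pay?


Regular: 40h × $15 = $600.00
Overtime: 46 - 40 = 6h
OT pay: 6h × $15 × 2.0 = $180.00
Total = $600.00 + $180.00 = $780.00

$780.00


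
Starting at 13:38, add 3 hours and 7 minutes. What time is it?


16:45

Start: 818 minutes from midnight
Add: 187 minutes
Total: 1005 minutes
Hours: 1005 ÷ 60 = 16 remainder 45


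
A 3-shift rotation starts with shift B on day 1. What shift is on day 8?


Shift C

Shifts: A, B, C
Start: B (index 1)
Day 8: (1 + 8 - 1) mod 3
= 8 mod 3
= 2
Index 2 → shift C


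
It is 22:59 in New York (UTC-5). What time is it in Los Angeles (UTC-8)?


Time difference = UTC-8 - UTC-5 = -3 hours
New hour = (22 -3) mod 24
= 19 mod 24 = 19
Minutes unchanged → 19:59

19:59


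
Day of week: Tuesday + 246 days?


Start: Tuesday (index 1)
(1 + 246) mod 7
= 247 mod 7
= 2
Index 2 → Wednesday

Wednesday


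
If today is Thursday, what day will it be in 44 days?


Start: Thursday (index 3)
(3 + 44) mod 7
= 47 mod 7
= 5
Index 5 → Saturday

Saturday


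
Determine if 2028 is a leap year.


Rules: divisible by 4 AND (not by 100 OR by 400)
2028 ÷ 4 = 507 exactly → divisible by 4
2028 ÷ 100 = 20 remainder 28 → not divisible by 100
Divisible by 4 but not by 100 → leap year

Yes


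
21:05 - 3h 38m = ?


Start: 1265 minutes from midnight
Subtract: 218 minutes
Remaining: 1265 - 218 = 1047
Hours: 17, Minutes: 27

17:27


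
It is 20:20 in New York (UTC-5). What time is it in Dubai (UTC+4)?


Time difference = UTC+4 - UTC-5 = +9 hours
New hour = (20 + 9) mod 24
= 29 mod 24 = 5
Minutes unchanged → 05:20; 29 ≥ 24 → next day

05:20 (next day)


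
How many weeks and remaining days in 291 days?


Weeks: 291 ÷ 7 = 41 remainder 4

41 weeks 4 days


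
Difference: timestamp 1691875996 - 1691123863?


752133 seconds (208.9 hours / 8.71 days)

Difference = 1691875996 - 1691123863 = 752133 seconds
In hours: 752133 / 3600 ≈ 208.9
In days: 752133 / 86400 ≈ 8.71


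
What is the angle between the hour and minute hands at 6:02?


Hour hand = 6×30 + 2×0.5 = 181.0°
Minute hand = 2×6 = 12°
Difference = |181.0 - 12| = 169.0°

169.0°


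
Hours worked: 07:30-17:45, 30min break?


9h 45m (585 minutes)

Total time = (17×60+45) - (7×60+30)
= 1065 - 450 = 615 min
Minus break: 615 - 30 = 585 min
= 9h 45m


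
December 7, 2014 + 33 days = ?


January 9, 2015

Start: December 7, 2014
Add 33 days
December 7 → January 1: 31 - 7 + 1 = 25 days (33 - 25 = 8 left)
January 1 + 8 = January 9, 2015


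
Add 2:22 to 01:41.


Start: 101 minutes from midnight
Add: 142 minutes
Total: 243 minutes
Hours: 243 ÷ 60 = 4 remainder 3

04:03


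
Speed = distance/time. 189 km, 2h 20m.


81.0 km/h

Distance: 189 km
Time: 2h 20m = 140 min = 140/60 = 7/3 hours
Speed = 189 ÷ (7/3) = 189 × 3 / 7 = 567/7 = 81.0 km/h


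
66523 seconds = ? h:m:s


Hours: 66523 ÷ 3600 = 18 remainder 1723
Minutes: 1723 ÷ 60 = 28 remainder 43
Seconds: 43

18h 28m 43s


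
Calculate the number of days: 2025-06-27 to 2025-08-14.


48 days

From June 27, 2025 to August 14, 2025
Rest of June 2025: 30 - 27 = 3
Full months: July 31
Days into August 2025: 14
Total = 3 + 31 + 14 = 48 days


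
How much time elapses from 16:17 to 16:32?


0h 15m

End time in minutes: 16×60 + 32 = 992
Start time in minutes: 16×60 + 17 = 977
Difference = 992 - 977 = 15 minutes
= 0 hours 15 minutes


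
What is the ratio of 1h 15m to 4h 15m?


5:17 (0.29)

Duration 1: 75 minutes
Duration 2: 255 minutes
Ratio = 75:255
GCD = 15
Simplified = 5:17
As a decimal: 5/17 ≈ 0.29


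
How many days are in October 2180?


31 days

Month: October (month 10)
October has 31 days


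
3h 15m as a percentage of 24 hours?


Total minutes: 3×60 + 15 = 195
Day = 24×60 = 1440 minutes
Fraction = 195/1440 ≈ 0.1354
As a percentage: 195/1440 × 100 ≈ 13.54%

0.1354 (13.54%)


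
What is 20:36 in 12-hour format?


Hour: 20
20 - 12 = 8 → PM

8:36 PM


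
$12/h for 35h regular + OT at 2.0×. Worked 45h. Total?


$660.00

Regular: 35h × $12 = $420.00
Overtime: 45 - 35 = 10h
OT pay: 10h × $12 × 2.0 = $240.00
Total = $420.00 + $240.00 = $660.00


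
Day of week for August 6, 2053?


Zeller's congruence:
q=6, m=8, k=53, j=20
h = (6 + ⌊13×9/5⌋ + 53 + ⌊53/4⌋ + ⌊20/4⌋ - 2×20) mod 7
= (6 + 23 + 53 + 13 + 5 - 40) mod 7
= 60 mod 7 = 4
h=4 → Wednesday

Wednesday


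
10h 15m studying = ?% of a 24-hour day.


42.7%

Time: 615 minutes
Day: 1440 minutes
Percentage = (615/1440) × 100 ≈ 42.7%


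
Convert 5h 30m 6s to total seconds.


19806 seconds

Hours: 5 × 3600 = 18000
Minutes: 30 × 60 = 1800
Seconds: 6
Total = 18000 + 1800 + 6 = 19806


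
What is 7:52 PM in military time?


19:52

Input: 7:52 PM
PM: 7 + 12 = 19


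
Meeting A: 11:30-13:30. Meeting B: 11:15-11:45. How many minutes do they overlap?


15 minutes

Meeting A: 690-810 (in minutes from midnight)
Meeting B: 675-705
Overlap start = max(690, 675) = 690
Overlap end = min(810, 705) = 705
Overlap = max(0, 705 - 690) = 15 min


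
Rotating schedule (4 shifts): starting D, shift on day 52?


Shifts: A, B, C, D
Start: D (index 3)
Day 52: (3 + 52 - 1) mod 4
= 54 mod 4
= 2
Index 2 → shift C

Shift C


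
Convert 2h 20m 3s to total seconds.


8403 seconds

Hours: 2 × 3600 = 7200
Minutes: 20 × 60 = 1200
Seconds: 3
Total = 7200 + 1200 + 3 = 8403


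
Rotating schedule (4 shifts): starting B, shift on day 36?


Shift A

Shifts: A, B, C, D
Start: B (index 1)
Day 36: (1 + 36 - 1) mod 4
= 36 mod 4
= 0
Index 0 → shift A


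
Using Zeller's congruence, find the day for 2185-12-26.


Monday

Zeller's congruence:
q=26, m=12, k=85, j=21
h = (26 + ⌊13×13/5⌋ + 85 + ⌊85/4⌋ + ⌊21/4⌋ - 2×21) mod 7
= (26 + 33 + 85 + 21 + 5 - 42) mod 7
= 128 mod 7 = 2
h=2 → Monday


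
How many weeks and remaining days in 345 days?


Weeks: 345 ÷ 7 = 49 remainder 2

49 weeks 2 days


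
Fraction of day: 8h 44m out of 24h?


Total minutes: 8×60 + 44 = 524
Day = 24×60 = 1440 minutes
Fraction = 524/1440 ≈ 0.3639
As a percentage: 524/1440 × 100 ≈ 36.39%

0.3639 (36.39%)


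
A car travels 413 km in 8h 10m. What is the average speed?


50.6 km/h

Distance: 413 km
Time: 8h 10m = 490 min = 490/60 = 49/6 hours
Speed = 413 ÷ (49/6) = 413 × 6 / 49 = 2478/49 ≈ 50.6 km/h


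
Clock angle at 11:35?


137.5°

Hour hand = 11×30 + 35×0.5 = 347.5°
Minute hand = 35×6 = 210°
Difference = |347.5 - 210| = 137.5°


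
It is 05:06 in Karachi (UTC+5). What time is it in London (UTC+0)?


00:06

Time difference = UTC+0 - UTC+5 = -5 hours
New hour = (5 -5) mod 24
= 0 mod 24 = 0
Minutes unchanged → 00:06


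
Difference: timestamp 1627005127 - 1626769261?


235866 seconds (65.5 hours / 2.73 days)

Difference = 1627005127 - 1626769261 = 235866 seconds
In hours: 235866 / 3600 ≈ 65.5
In days: 235866 / 86400 ≈ 2.73


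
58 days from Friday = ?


Start: Friday (index 4)
(4 + 58) mod 7
= 62 mod 7
= 6
Index 6 → Sunday

Sunday


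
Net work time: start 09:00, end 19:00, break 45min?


9h 15m (555 minutes)

Total time = (19×60+0) - (9×60+0)
= 1140 - 540 = 600 min
Minus break: 600 - 45 = 555 min
= 9h 15m


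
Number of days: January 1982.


31 days

Month: January (month 1)
January has 31 days


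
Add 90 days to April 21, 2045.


July 20, 2045

Start: April 21, 2045
Add 90 days
April 21 → May 1: 30 - 21 + 1 = 10 days (90 - 10 = 80 left)
May 1 → June 1: 31 - 1 + 1 = 31 days (80 - 31 = 49 left)
June 1 → July 1: 30 - 1 + 1 = 30 days (49 - 30 = 19 left)
July 1 + 19 = July 20, 2045


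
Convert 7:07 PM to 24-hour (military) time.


Input: 7:07 PM
PM: 7 + 12 = 19

19:07


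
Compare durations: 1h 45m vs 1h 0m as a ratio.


Duration 1: 105 minutes
Duration 2: 60 minutes
Ratio = 105:60
GCD = 15
Simplified = 7:4
As a decimal: 7/4 = 1.75

7:4 (1.75)


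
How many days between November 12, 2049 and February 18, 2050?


98 days

From November 12, 2049 to February 18, 2050
Rest of November 2049: 30 - 12 = 18
Full months: December 31, January 31
Days into February 2050: 18
Total = 18 + 31 + 31 + 18 = 98 days


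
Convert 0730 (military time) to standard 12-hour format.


7:30 AM

Hour: 7
7 < 12 → AM


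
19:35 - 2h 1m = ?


17:34

Start: 1175 minutes from midnight
Subtract: 121 minutes
Remaining: 1175 - 121 = 1054
Hours: 17, Minutes: 34


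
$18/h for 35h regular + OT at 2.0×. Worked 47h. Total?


Regular: 35h × $18 = $630.00
Overtime: 47 - 35 = 12h
OT pay: 12h × $18 × 2.0 = $432.00
Total = $630.00 + $432.00 = $1062.00

$1062.00


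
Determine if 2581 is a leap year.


No

Rules: divisible by 4 AND (not by 100 OR by 400)
2581 ÷ 4 = 645 remainder 1 → not divisible by 4
Not divisible by 4 → not a leap year


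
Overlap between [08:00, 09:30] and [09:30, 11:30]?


0 minutes

Meeting A: 480-570 (in minutes from midnight)
Meeting B: 570-690
Overlap start = max(480, 570) = 570
Overlap end = min(570, 690) = 570
Overlap = max(0, 570 - 570) = 0 min


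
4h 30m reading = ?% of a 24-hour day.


18.8%

Time: 270 minutes
Day: 1440 minutes
Percentage = (270/1440) × 100 ≈ 18.8%


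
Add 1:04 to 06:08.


Start: 368 minutes from midnight
Add: 64 minutes
Total: 432 minutes
Hours: 432 ÷ 60 = 7 remainder 12

07:12


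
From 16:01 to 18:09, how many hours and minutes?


2h 8m

End time in minutes: 18×60 + 9 = 1089
Start time in minutes: 16×60 + 1 = 961
Difference = 1089 - 961 = 128 minutes
= 2 hours 8 minutes


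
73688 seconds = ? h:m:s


Hours: 73688 ÷ 3600 = 20 remainder 1688
Minutes: 1688 ÷ 60 = 28 remainder 8
Seconds: 8

20h 28m 8s


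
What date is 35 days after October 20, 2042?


November 24, 2042

Start: October 20, 2042
Add 35 days
October 20 → November 1: 31 - 20 + 1 = 12 days (35 - 12 = 23 left)
November 1 + 23 = November 24, 2042


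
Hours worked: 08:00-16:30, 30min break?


8h 0m (480 minutes)

Total time = (16×60+30) - (8×60+0)
= 990 - 480 = 510 min
Minus break: 510 - 30 = 480 min
= 8h 0m


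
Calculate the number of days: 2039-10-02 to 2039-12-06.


65 days

From October 2, 2039 to December 6, 2039
Rest of October 2039: 31 - 2 = 29
Full months: November 30
Days into December 2039: 6
Total = 29 + 30 + 6 = 65 days


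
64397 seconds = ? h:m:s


Hours: 64397 ÷ 3600 = 17 remainder 3197
Minutes: 3197 ÷ 60 = 53 remainder 17
Seconds: 17

17h 53m 17s


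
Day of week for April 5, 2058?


Zeller's congruence:
q=5, m=4, k=58, j=20
h = (5 + ⌊13×5/5⌋ + 58 + ⌊58/4⌋ + ⌊20/4⌋ - 2×20) mod 7
= (5 + 13 + 58 + 14 + 5 - 40) mod 7
= 55 mod 7 = 6
h=6 → Friday

Friday


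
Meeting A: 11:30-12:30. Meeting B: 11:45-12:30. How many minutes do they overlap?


45 minutes

Meeting A: 690-750 (in minutes from midnight)
Meeting B: 705-750
Overlap start = max(690, 705) = 705
Overlap end = min(750, 750) = 750
Overlap = max(0, 750 - 705) = 45 min


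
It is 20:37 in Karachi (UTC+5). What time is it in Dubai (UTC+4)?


19:37

Time difference = UTC+4 - UTC+5 = -1 hours
New hour = (20 -1) mod 24
= 19 mod 24 = 19
Minutes unchanged → 19:37


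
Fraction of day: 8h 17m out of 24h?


Total minutes: 8×60 + 17 = 497
Day = 24×60 = 1440 minutes
Fraction = 497/1440 ≈ 0.3451
As a percentage: 497/1440 × 100 ≈ 34.51%

0.3451 (34.51%)


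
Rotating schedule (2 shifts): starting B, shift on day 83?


Shifts: A, B
Start: B (index 1)
Day 83: (1 + 83 - 1) mod 2
= 83 mod 2
= 1
Index 1 → shift B

Shift B


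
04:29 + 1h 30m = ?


05:59

Start: 269 minutes from midnight
Add: 90 minutes
Total: 359 minutes
Hours: 359 ÷ 60 = 5 remainder 59


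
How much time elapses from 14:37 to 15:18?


End time in minutes: 15×60 + 18 = 918
Start time in minutes: 14×60 + 37 = 877
Difference = 918 - 877 = 41 minutes
= 0 hours 41 minutes

0h 41m


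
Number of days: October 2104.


31 days

Month: October (month 10)
October has 31 days


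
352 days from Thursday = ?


Saturday

Start: Thursday (index 3)
(3 + 352) mod 7
= 355 mod 7
= 5
Index 5 → Saturday


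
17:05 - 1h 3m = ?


16:02

Start: 1025 minutes from midnight
Subtract: 63 minutes
Remaining: 1025 - 63 = 962
Hours: 16, Minutes: 2


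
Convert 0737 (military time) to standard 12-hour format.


Hour: 7
7 < 12 → AM

7:37 AM


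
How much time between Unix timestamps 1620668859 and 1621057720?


Difference = 1621057720 - 1620668859 = 388861 seconds
In hours: 388861 / 3600 ≈ 108.0
In days: 388861 / 86400 ≈ 4.50

388861 seconds (108.0 hours / 4.50 days)


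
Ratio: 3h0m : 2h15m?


Duration 1: 180 minutes
Duration 2: 135 minutes
Ratio = 180:135
GCD = 45
Simplified = 4:3
As a decimal: 4/3 ≈ 1.33

4:3 (1.33)


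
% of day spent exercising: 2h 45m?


Time: 165 minutes
Day: 1440 minutes
Percentage = (165/1440) × 100 ≈ 11.5%

11.5%


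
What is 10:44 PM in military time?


Input: 10:44 PM
PM: 10 + 12 = 22

22:44


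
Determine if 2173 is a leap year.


No

Rules: divisible by 4 AND (not by 100 OR by 400)
2173 ÷ 4 = 543 remainder 1 → not divisible by 4
Not divisible by 4 → not a leap year


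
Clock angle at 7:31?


39.5°

Hour hand = 7×30 + 31×0.5 = 225.5°
Minute hand = 31×6 = 186°
Difference = |225.5 - 186| = 39.5°


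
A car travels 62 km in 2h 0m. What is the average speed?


Distance: 62 km
Time: 2 hours
Speed = 62 / 2 = 31.0 km/h

31.0 km/h


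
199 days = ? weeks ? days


Weeks: 199 ÷ 7 = 28 remainder 3

28 weeks 3 days


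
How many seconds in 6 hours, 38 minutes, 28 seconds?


Hours: 6 × 3600 = 21600
Minutes: 38 × 60 = 2280
Seconds: 28
Total = 21600 + 2280 + 28 = 23908

23908 seconds


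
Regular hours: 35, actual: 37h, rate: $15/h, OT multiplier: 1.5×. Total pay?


$570.00

Regular: 35h × $15 = $525.00
Overtime: 37 - 35 = 2h
OT pay: 2h × $15 × 1.5 = $45.00
Total = $525.00 + $45.00 = $570.00


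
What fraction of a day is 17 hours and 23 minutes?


0.7243 (72.43%)

Total minutes: 17×60 + 23 = 1043
Day = 24×60 = 1440 minutes
Fraction = 1043/1440 ≈ 0.7243
As a percentage: 1043/1440 × 100 ≈ 72.43%


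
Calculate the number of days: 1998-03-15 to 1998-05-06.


52 days

From March 15, 1998 to May 6, 1998
Rest of March 1998: 31 - 15 = 16
Full months: April 30
Days into May 1998: 6
Total = 16 + 30 + 6 = 52 days


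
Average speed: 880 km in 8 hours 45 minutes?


100.6 km/h

Distance: 880 km
Time: 8h 45m = 525 min = 525/60 = 35/4 hours
Speed = 880 ÷ (35/4) = 880 × 4 / 35 = 3520/35 ≈ 100.6 km/h


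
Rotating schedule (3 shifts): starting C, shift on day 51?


Shift B

Shifts: A, B, C
Start: C (index 2)
Day 51: (2 + 51 - 1) mod 3
= 52 mod 3
= 1
Index 1 → shift B


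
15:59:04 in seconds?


57544 seconds

Hours: 15 × 3600 = 54000
Minutes: 59 × 60 = 3540
Seconds: 4
Total = 54000 + 3540 + 4 = 57544


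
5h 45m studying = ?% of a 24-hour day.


Time: 345 minutes
Day: 1440 minutes
Percentage = (345/1440) × 100 ≈ 24.0%

24.0%


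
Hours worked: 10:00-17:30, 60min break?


6h 30m (390 minutes)

Total time = (17×60+30) - (10×60+0)
= 1050 - 600 = 450 min
Minus break: 450 - 60 = 390 min
= 6h 30m


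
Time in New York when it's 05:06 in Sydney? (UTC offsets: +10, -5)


Time difference = UTC-5 - UTC+10 = -15 hours
New hour = (5 -15) mod 24
= -10 mod 24 = 14
Minutes unchanged → 14:06; -10 < 0 → previous day

14:06 (previous day)


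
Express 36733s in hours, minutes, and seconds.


10h 12m 13s

Hours: 36733 ÷ 3600 = 10 remainder 733
Minutes: 733 ÷ 60 = 12 remainder 13
Seconds: 13


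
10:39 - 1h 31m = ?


09:08

Start: 639 minutes from midnight
Subtract: 91 minutes
Remaining: 639 - 91 = 548
Hours: 9, Minutes: 8


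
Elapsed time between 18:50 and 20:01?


1h 11m

End time in minutes: 20×60 + 1 = 1201
Start time in minutes: 18×60 + 50 = 1130
Difference = 1201 - 1130 = 71 minutes
= 1 hours 11 minutes


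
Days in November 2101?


Month: November (month 11)
November has 30 days

30 days


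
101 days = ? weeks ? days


Weeks: 101 ÷ 7 = 14 remainder 3

14 weeks 3 days


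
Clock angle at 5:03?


133.5°

Hour hand = 5×30 + 3×0.5 = 151.5°
Minute hand = 3×6 = 18°
Difference = |151.5 - 18| = 133.5°


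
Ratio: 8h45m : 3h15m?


Duration 1: 525 minutes
Duration 2: 195 minutes
Ratio = 525:195
GCD = 15
Simplified = 35:13
As a decimal: 35/13 ≈ 2.69

35:13 (2.69)


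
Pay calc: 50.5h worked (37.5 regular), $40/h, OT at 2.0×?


Regular: 37.5h × $40 = $1500.00
Overtime: 50.5 - 37.5 = 13.0h
OT pay: 13.0h × $40 × 2.0 = $1040.00
Total = $1500.00 + $1040.00 = $2540.00

$2540.00


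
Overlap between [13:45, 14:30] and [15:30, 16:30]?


0 minutes

Meeting A: 825-870 (in minutes from midnight)
Meeting B: 930-990
Overlap start = max(825, 930) = 930
Overlap end = min(870, 990) = 870
Overlap = max(0, 870 - 930) = 0 min


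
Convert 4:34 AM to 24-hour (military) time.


04:34

Input: 4:34 AM
AM hour stays: 4


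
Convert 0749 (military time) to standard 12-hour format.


Hour: 7
7 < 12 → AM

7:49 AM


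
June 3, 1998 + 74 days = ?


August 16, 1998

Start: June 3, 1998
Add 74 days
June 3 → July 1: 30 - 3 + 1 = 28 days (74 - 28 = 46 left)
July 1 → August 1: 31 - 1 + 1 = 31 days (46 - 31 = 15 left)
August 1 + 15 = August 16, 1998


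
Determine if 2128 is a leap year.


Yes

Rules: divisible by 4 AND (not by 100 OR by 400)
2128 ÷ 4 = 532 exactly → divisible by 4
2128 ÷ 100 = 21 remainder 28 → not divisible by 100
Divisible by 4 but not by 100 → leap year


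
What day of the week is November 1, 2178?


Sunday

Zeller's congruence:
q=1, m=11, k=78, j=21
h = (1 + ⌊13×12/5⌋ + 78 + ⌊78/4⌋ + ⌊21/4⌋ - 2×21) mod 7
= (1 + 31 + 78 + 19 + 5 - 42) mod 7
= 92 mod 7 = 1
h=1 → Sunday


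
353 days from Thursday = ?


Start: Thursday (index 3)
(3 + 353) mod 7
= 356 mod 7
= 6
Index 6 → Sunday

Sunday


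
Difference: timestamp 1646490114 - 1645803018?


Difference = 1646490114 - 1645803018 = 687096 seconds
In hours: 687096 / 3600 ≈ 190.9
In days: 687096 / 86400 ≈ 7.95

687096 seconds (190.9 hours / 7.95 days)


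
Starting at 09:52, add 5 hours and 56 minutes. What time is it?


Start: 592 minutes from midnight
Add: 356 minutes
Total: 948 minutes
Hours: 948 ÷ 60 = 15 remainder 48

15:48


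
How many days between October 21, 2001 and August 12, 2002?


295 days

From October 21, 2001 to August 12, 2002
Rest of October 2001: 31 - 21 = 10
Full months: November 30, December 31, January 31, February 2002 28, March 31, April 30, May 31, June 30, July 31
Days into August 2002: 12
Total = 10 + 30 + 31 + 31 + 28 + 31 + 30 + 31 + 30 + 31 + 12 = 295 days


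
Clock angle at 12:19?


104.5°

Hour hand (12 ≡ 0 on the dial): 0×30 + 19×0.5 = 9.5°
Minute hand = 19×6 = 114°
Difference = |9.5 - 114| = 104.5°


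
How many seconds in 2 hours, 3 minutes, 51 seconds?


Hours: 2 × 3600 = 7200
Minutes: 3 × 60 = 180
Seconds: 51
Total = 7200 + 180 + 51 = 7431

7431 seconds


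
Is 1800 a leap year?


Rules: divisible by 4 AND (not by 100 OR by 400)
1800 ÷ 4 = 450 exactly → divisible by 4
1800 ÷ 100 = 18 exactly → divisible by 100
1800 ÷ 400 = 4 remainder 200 → not divisible by 400
Divisible by 100 but not by 400 → not a leap year

No


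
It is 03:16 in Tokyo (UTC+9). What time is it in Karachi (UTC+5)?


23:16 (previous day)

Time difference = UTC+5 - UTC+9 = -4 hours
New hour = (3 -4) mod 24
= -1 mod 24 = 23
Minutes unchanged → 23:16; -1 < 0 → previous day


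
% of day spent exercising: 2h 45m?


Time: 165 minutes
Day: 1440 minutes
Percentage = (165/1440) × 100 ≈ 11.5%

11.5%


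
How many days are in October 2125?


Month: October (month 10)
October has 31 days

31 days


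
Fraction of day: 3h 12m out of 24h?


Total minutes: 3×60 + 12 = 192
Day = 24×60 = 1440 minutes
Fraction = 192/1440 ≈ 0.1333
As a percentage: 192/1440 × 100 ≈ 13.33%

0.1333 (13.33%)


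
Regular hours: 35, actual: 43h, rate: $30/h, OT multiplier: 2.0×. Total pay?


Regular: 35h × $30 = $1050.00
Overtime: 43 - 35 = 8h
OT pay: 8h × $30 × 2.0 = $480.00
Total = $1050.00 + $480.00 = $1530.00

$1530.00


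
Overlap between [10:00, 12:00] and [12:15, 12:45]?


0 minutes

Meeting A: 600-720 (in minutes from midnight)
Meeting B: 735-765
Overlap start = max(600, 735) = 735
Overlap end = min(720, 765) = 720
Overlap = max(0, 720 - 735) = 0 min


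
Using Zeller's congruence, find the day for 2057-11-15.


Zeller's congruence:
q=15, m=11, k=57, j=20
h = (15 + ⌊13×12/5⌋ + 57 + ⌊57/4⌋ + ⌊20/4⌋ - 2×20) mod 7
= (15 + 31 + 57 + 14 + 5 - 40) mod 7
= 82 mod 7 = 5
h=5 → Thursday

Thursday


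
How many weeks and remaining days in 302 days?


Weeks: 302 ÷ 7 = 43 remainder 1

43 weeks 1 days


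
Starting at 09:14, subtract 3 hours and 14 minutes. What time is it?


06:00

Start: 554 minutes from midnight
Subtract: 194 minutes
Remaining: 554 - 194 = 360
Hours: 6, Minutes: 0


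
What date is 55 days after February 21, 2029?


Start: February 21, 2029
Add 55 days
February 21 → March 1: 28 - 21 + 1 = 8 days (55 - 8 = 47 left)
March 1 → April 1: 31 - 1 + 1 = 31 days (47 - 31 = 16 left)
April 1 + 16 = April 17, 2029

April 17, 2029


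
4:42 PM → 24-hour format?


16:42

Input: 4:42 PM
PM: 4 + 12 = 16


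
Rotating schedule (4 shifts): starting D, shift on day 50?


Shifts: A, B, C, D
Start: D (index 3)
Day 50: (3 + 50 - 1) mod 4
= 52 mod 4
= 0
Index 0 → shift A

Shift A


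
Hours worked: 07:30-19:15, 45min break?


11h 0m (660 minutes)

Total time = (19×60+15) - (7×60+30)
= 1155 - 450 = 705 min
Minus break: 705 - 45 = 660 min
= 11h 0m


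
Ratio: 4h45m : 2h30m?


Duration 1: 285 minutes
Duration 2: 150 minutes
Ratio = 285:150
GCD = 15
Simplified = 19:10
As a decimal: 19/10 = 1.90

19:10 (1.90)


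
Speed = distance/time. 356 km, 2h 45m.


129.5 km/h

Distance: 356 km
Time: 2h 45m = 165 min = 165/60 = 11/4 hours
Speed = 356 ÷ (11/4) = 356 × 4 / 11 = 1424/11 ≈ 129.5 km/h


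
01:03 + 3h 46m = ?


04:49

Start: 63 minutes from midnight
Add: 226 minutes
Total: 289 minutes
Hours: 289 ÷ 60 = 4 remainder 49


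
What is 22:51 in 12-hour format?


Hour: 22
22 - 12 = 10 → PM

10:51 PM


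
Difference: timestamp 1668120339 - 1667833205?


287134 seconds (79.8 hours / 3.32 days)

Difference = 1668120339 - 1667833205 = 287134 seconds
In hours: 287134 / 3600 ≈ 79.8
In days: 287134 / 86400 ≈ 3.32


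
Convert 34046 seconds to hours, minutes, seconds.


9h 27m 26s

Hours: 34046 ÷ 3600 = 9 remainder 1646
Minutes: 1646 ÷ 60 = 27 remainder 26
Seconds: 26


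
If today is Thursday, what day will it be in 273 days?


Thursday

Start: Thursday (index 3)
(3 + 273) mod 7
= 276 mod 7
= 3
Index 3 → Thursday


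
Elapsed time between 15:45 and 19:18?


End time in minutes: 19×60 + 18 = 1158
Start time in minutes: 15×60 + 45 = 945
Difference = 1158 - 945 = 213 minutes
= 3 hours 33 minutes

3h 33m


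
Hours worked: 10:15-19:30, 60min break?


8h 15m (495 minutes)

Total time = (19×60+30) - (10×60+15)
= 1170 - 615 = 555 min
Minus break: 555 - 60 = 495 min
= 8h 15m
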